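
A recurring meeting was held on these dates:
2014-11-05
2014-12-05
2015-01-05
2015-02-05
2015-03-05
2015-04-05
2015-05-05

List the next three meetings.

2015-06-05, 2015-07-05, 2015-08-05

Gaps: 30, 31, 31, 28, 31, 30 days — not constant. Every event is on the 5th of the month.
Pattern: the 5th of each month.
June 2015: 2015-06-05.
July 2015: 2015-07-05.
Next: August 2015 → 2015-08-05.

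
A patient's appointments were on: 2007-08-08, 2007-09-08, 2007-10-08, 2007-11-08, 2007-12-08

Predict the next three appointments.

Each date is the 8th; the gaps (31, 30, 31, 30) track the month lengths.
The rule is the 8th of each month.
January 2008: 2008-01-08.
Next: February 2008 → 2008-02-08.
March 2008: 2008-03-08.

2008-01-08, 2008-02-08, 2008-03-08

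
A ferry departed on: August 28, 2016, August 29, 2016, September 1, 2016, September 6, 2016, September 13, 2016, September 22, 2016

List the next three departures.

Intervals are 1, 3, 5, 7, 9 days — an arithmetic progression with common difference 2.
Next gap: 11 days. September 22, 2016 + 11 days = October 3, 2016.
Next gap: 13 days. October 3, 2016 + 13 days = October 16, 2016.
Next gap: 15 days. October 16, 2016 + 15 days = October 31, 2016.

October 3, 2016; October 16, 2016; October 31, 2016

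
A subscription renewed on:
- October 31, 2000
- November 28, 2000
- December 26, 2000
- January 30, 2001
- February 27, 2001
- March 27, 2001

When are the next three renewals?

These are Tuesdays with 28, 28, 35, 28, 28-day gaps.
Each is the final Tuesday of its month — October 31, 2000 is past the 28th, so '4th Tuesday' doesn't fit.
Last Tuesday of April 2001: April 24, 2001.
May 2001 ends with Tuesday May 29, 2001.
June 2001 ends with Tuesday June 26, 2001.

April 24, 2001; May 29, 2001; June 26, 2001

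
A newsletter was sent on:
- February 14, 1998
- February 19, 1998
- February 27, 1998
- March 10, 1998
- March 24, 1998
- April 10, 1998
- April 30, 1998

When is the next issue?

Intervals are 5, 8, 11, 14, 17, 20 days — an arithmetic progression with common difference 3.
Next gap: 23 days. April 30, 1998 + 23 days = May 23, 1998.

May 23, 1998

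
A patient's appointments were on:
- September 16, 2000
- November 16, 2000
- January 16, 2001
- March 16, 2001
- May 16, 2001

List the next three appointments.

July 16, 2001; September 16, 2001; November 16, 2001

The day-of-month is always 16 (61, 61, 59, 61 days between events).
So this recurs on the 16th of every 2 months.
July 2001: July 16, 2001.
September 2001: September 16, 2001.
Next: November 2001 → November 16, 2001.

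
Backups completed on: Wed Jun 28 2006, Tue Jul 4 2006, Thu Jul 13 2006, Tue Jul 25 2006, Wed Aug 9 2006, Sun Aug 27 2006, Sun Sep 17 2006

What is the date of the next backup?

Wed Oct 11 2006

Gaps: 6, 9, 12, 15, 18, 21 days — each gap is 3 larger than the previous one.
Next gap: 24 days. Sun Sep 17 2006 + 24 days = Wed Oct 11 2006.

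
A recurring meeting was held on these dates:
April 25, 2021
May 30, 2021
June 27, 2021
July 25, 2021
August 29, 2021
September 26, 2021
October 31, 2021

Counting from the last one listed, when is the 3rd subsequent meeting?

January 30, 2022

These are Sundays with 35, 28, 28, 35, 28, 35-day gaps.
Each is the final Sunday of its month — May 30, 2021 is past the 28th, so '4th Sunday' doesn't fit.
Last Sunday of November 2021: November 28, 2021.
December 2021 ends with Sunday December 26, 2021.
January 2022 ends with Sunday January 30, 2022.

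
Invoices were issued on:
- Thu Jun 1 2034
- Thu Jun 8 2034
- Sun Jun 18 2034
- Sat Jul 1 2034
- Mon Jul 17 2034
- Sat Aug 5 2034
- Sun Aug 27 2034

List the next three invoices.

Intervals are 7, 10, 13, 16, 19, 22 days — an arithmetic progression with common difference 3.
Next gap: 25 days. Sun Aug 27 2034 + 25 days = Thu Sep 21 2034.
Next gap: 28 days. Thu Sep 21 2034 + 28 days = Thu Oct 19 2034.
Next gap: 31 days. Thu Oct 19 2034 + 31 days = Sun Nov 19 2034.

Thu Sep 21 2034, Thu Oct 19 2034, Sun Nov 19 2034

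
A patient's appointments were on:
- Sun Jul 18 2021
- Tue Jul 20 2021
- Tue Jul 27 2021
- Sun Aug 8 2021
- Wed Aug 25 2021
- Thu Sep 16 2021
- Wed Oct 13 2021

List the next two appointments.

Sun Nov 14 2021, Tue Dec 21 2021

Gaps: 2, 7, 12, 17, 22, 27 days — each gap is 5 larger than the previous one.
Next gap: 32 days. Wed Oct 13 2021 + 32 days = Sun Nov 14 2021.
Next gap: 37 days. Sun Nov 14 2021 + 37 days = Tue Dec 21 2021.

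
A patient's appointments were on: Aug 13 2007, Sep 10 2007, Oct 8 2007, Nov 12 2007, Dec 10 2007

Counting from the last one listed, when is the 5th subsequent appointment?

May 12 2008

All dates are Mondays, 28, 28, 35, 28 days apart.
Specifically, the 2nd Monday of each month.
2nd Monday of January 2008: Jan 14 2008.
2nd Monday of February 2008: Feb 11 2008.
2nd Monday of March 2008: Mar 10 2008.
2nd Monday of April 2008: Apr 14 2008.
May 2008 — 2nd Monday is May 12 2008.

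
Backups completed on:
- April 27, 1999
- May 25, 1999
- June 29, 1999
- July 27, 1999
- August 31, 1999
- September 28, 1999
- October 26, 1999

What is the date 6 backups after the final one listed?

April 25, 2000

These are Tuesdays with 28, 35, 28, 35, 28, 28-day gaps.
Each is the final Tuesday of its month — June 29, 1999 is past the 28th, so '4th Tuesday' doesn't fit.
November 1999 ends with Tuesday November 30, 1999.
December 1999 ends with Tuesday December 28, 1999.
Last Tuesday of January 2000: January 25, 2000.
Last Tuesday of February 2000: February 29, 2000.
Last Tuesday of March 2000: March 28, 2000.
Last Tuesday of April 2000: April 25, 2000.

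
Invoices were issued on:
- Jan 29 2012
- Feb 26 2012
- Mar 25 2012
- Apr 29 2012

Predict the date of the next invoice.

All Sundays; the gaps (28, 28, 35) vary with month length.
This is the last Sunday of each month.
Last Sunday of May 2012: May 27 2012.

May 27 2012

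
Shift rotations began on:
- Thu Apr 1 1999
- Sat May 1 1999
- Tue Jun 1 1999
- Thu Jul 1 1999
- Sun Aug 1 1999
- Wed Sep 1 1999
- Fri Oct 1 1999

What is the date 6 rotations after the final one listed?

Sat Apr 1 2000

Gaps: 30, 31, 30, 31, 31, 30 days — not constant. Every event is on the 1st of the month.
Pattern: the 1st of each month.
November 1999: Mon Nov 1 1999.
December 1999: Wed Dec 1 1999.
January 2000: Sat Jan 1 2000.
Next: February 2000 → Tue Feb 1 2000.
March 2000: Wed Mar 1 2000.
April 2000: Sat Apr 1 2000.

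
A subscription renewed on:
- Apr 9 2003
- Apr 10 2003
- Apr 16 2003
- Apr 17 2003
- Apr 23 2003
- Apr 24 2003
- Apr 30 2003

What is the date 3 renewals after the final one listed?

May 8 2003

Every event lands on a Wednesday or Thursday (gaps cycle 1, 6, 1, 6, 1, 6).
So the schedule is: every Wednesday and Thursday.
The following Thursday is May 1 2003.
Next Wednesday: May 7 2003.
The following Thursday is May 8 2003.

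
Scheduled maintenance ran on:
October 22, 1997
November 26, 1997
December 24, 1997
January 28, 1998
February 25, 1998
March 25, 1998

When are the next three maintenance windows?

These are Wednesdays at 28- or 35-day spacing (35, 28, 35, 28, 28).
The pattern: 4th Wednesday of the month.
April 1998 — 4th Wednesday is April 22, 1998.
4th Wednesday of May 1998: May 27, 1998.
June 1998 — 4th Wednesday is June 24, 1998.

April 22, 1998; May 27, 1998; June 24, 1998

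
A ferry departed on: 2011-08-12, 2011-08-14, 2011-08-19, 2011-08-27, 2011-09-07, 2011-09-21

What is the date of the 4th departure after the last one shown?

Gaps: 2, 5, 8, 11, 14 days — each gap is 3 larger than the previous one.
Next gap: 17 days. 2011-09-21 + 17 days = 2011-10-08.
Next gap: 20 days. 2011-10-08 + 20 days = 2011-10-28.
Next gap: 23 days. 2011-10-28 + 23 days = 2011-11-20.
Next gap: 26 days. 2011-11-20 + 26 days = 2011-12-16.

2011-12-16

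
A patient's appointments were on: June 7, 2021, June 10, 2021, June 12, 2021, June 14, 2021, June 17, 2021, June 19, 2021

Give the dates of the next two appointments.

Every event lands on a Monday or Thursday or Saturday (gaps cycle 3, 2, 2, 3, 2).
So the schedule is: every Monday, Thursday and Saturday.
Next Monday: June 21, 2021.
Next Thursday: June 24, 2021.

June 21, 2021; June 24, 2021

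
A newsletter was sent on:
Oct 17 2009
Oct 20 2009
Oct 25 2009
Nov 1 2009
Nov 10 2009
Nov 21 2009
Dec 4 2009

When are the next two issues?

Gaps: 3, 5, 7, 9, 11, 13 days — each gap is 2 larger than the previous one.
Next gap: 15 days. Dec 4 2009 + 15 days = Dec 19 2009.
Next gap: 17 days. Dec 19 2009 + 17 days = Jan 5 2010.

Dec 19 2009, Jan 5 2010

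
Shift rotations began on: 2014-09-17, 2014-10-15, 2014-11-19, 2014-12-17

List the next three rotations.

2015-01-21, 2015-02-18, 2015-03-18

These are Wednesdays at 28- or 35-day spacing (28, 35, 28).
The pattern: 3rd Wednesday of the month.
3rd Wednesday of January 2015: 2015-01-21.
3rd Wednesday of February 2015: 2015-02-18.
3rd Wednesday of March 2015: 2015-03-18.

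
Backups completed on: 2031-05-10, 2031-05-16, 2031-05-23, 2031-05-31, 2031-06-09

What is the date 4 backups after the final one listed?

The spacing grows by 1 each time: 6, 7, 8, 9 days.
Next gap: 10 days. 2031-06-09 + 10 days = 2031-06-19.
Next gap: 11 days. 2031-06-19 + 11 days = 2031-06-30.
Next gap: 12 days. 2031-06-30 + 12 days = 2031-07-12.
Next gap: 13 days. 2031-07-12 + 13 days = 2031-07-25.

2031-07-25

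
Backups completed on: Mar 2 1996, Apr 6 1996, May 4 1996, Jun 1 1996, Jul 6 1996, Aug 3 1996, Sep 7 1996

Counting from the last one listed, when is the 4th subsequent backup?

Jan 4 1997

These are Saturdays at 28- or 35-day spacing (35, 28, 28, 35, 28, 35).
The pattern: 1st Saturday of the month.
1st Saturday of October 1996: Oct 5 1996.
1st Saturday of November 1996: Nov 2 1996.
1st Saturday of December 1996: Dec 7 1996.
January 1997 — 1st Saturday is Jan 4 1997.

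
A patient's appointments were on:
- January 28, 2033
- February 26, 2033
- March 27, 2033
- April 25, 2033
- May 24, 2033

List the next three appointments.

June 22, 2033; July 21, 2033; August 19, 2033

Gaps between consecutive events: 29, 29, 29, 29 days — a constant 29-day interval.
May 24, 2033 + 29 days = June 22, 2033.
June 22, 2033 + 29 days = July 21, 2033.
July 21, 2033 + 29 days = August 19, 2033.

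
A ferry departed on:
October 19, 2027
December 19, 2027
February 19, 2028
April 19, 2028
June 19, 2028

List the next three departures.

August 19, 2028; October 19, 2028; December 19, 2028

Gaps: 61, 62, 60, 61 days — not constant. Every event is on the 19th of the month.
Pattern: the 19th of every 2 months.
August 2028: August 19, 2028.
October 2028: October 19, 2028.
Next: December 2028 → December 19, 2028.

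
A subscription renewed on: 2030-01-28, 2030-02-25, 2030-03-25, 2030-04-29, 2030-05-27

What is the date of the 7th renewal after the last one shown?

Every date is a Monday; gaps 28, 28, 35, 28 days.
Each is the last Monday of its month (at least one falls on the 29th or later, ruling out '4th Monday').
Last Monday of June 2030: 2030-06-24.
July 2030 ends with Monday 2030-07-29.
Last Monday of August 2030: 2030-08-26.
September 2030 ends with Monday 2030-09-30.
October 2030 ends with Monday 2030-10-28.
November 2030 ends with Monday 2030-11-25.
Last Monday of December 2030: 2030-12-30.

2030-12-30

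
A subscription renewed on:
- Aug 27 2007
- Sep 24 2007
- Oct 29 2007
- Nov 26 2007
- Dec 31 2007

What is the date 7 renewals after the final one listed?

These are Mondays with 28, 35, 28, 35-day gaps.
Each is the final Monday of its month — Oct 29 2007 is past the 28th, so '4th Monday' doesn't fit.
Last Monday of January 2008: Jan 28 2008.
Last Monday of February 2008: Feb 25 2008.
Last Monday of March 2008: Mar 31 2008.
April 2008 ends with Monday Apr 28 2008.
May 2008 ends with Monday May 26 2008.
June 2008 ends with Monday Jun 30 2008.
Last Monday of July 2008: Jul 28 2008.

Jul 28 2008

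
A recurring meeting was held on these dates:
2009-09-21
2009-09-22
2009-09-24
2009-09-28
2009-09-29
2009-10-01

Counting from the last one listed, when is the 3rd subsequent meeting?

2009-10-08

Every event lands on a Monday or Tuesday or Thursday (gaps cycle 1, 2, 4, 1, 2).
So the schedule is: every Monday, Tuesday and Thursday.
Next Monday: 2009-10-05.
The following Tuesday is 2009-10-06.
The following Thursday is 2009-10-08.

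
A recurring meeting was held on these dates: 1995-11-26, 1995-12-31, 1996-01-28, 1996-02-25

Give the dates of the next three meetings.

These are Sundays with 35, 28, 28-day gaps.
Each is the final Sunday of its month — 1995-12-31 is past the 28th, so '4th Sunday' doesn't fit.
Last Sunday of March 1996: 1996-03-31.
April 1996 ends with Sunday 1996-04-28.
May 1996 ends with Sunday 1996-05-26.

1996-03-31, 1996-04-28, 1996-05-26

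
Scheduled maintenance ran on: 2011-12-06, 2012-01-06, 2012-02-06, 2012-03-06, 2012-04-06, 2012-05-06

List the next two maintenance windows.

2012-06-06, 2012-07-06

Each date is the 6th; the gaps (31, 31, 29, 31, 30) track the month lengths.
The rule is the 6th of each month.
June 2012: 2012-06-06.
Next: July 2012 → 2012-07-06.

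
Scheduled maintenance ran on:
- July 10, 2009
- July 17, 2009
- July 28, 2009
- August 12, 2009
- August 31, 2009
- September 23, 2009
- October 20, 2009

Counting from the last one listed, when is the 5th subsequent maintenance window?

The spacing grows by 4 each time: 7, 11, 15, 19, 23, 27 days.
Next gap: 31 days. October 20, 2009 + 31 days = November 20, 2009.
Next gap: 35 days. November 20, 2009 + 35 days = December 25, 2009.
Next gap: 39 days. December 25, 2009 + 39 days = February 2, 2010.
Next gap: 43 days. February 2, 2010 + 43 days = March 17, 2010.
Next gap: 47 days. March 17, 2010 + 47 days = May 3, 2010.

May 3, 2010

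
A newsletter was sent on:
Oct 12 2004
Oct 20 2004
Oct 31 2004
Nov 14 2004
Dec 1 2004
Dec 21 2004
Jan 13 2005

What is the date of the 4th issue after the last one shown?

Gaps: 8, 11, 14, 17, 20, 23 days — each gap is 3 larger than the previous one.
Next gap: 26 days. Jan 13 2005 + 26 days = Feb 8 2005.
Next gap: 29 days. Feb 8 2005 + 29 days = Mar 9 2005.
Next gap: 32 days. Mar 9 2005 + 32 days = Apr 10 2005.
Next gap: 35 days. Apr 10 2005 + 35 days = May 15 2005.

May 15 2005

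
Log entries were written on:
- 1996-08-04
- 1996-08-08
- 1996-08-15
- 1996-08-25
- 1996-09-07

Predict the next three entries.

The spacing grows by 3 each time: 4, 7, 10, 13 days.
Next gap: 16 days. 1996-09-07 + 16 days = 1996-09-23.
Next gap: 19 days. 1996-09-23 + 19 days = 1996-10-12.
Next gap: 22 days. 1996-10-12 + 22 days = 1996-11-03.

1996-09-23, 1996-10-12, 1996-11-03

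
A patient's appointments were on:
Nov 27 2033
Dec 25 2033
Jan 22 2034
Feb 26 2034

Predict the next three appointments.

These are Sundays at 28- or 35-day spacing (28, 28, 35).
The pattern: 4th Sunday of the month.
4th Sunday of March 2034: Mar 26 2034.
4th Sunday of April 2034: Apr 23 2034.
May 2034 — 4th Sunday is May 28 2034.

Mar 26 2034, Apr 23 2034, May 28 2034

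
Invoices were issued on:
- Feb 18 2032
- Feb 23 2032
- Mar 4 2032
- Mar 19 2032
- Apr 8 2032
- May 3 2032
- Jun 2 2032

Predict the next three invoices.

Intervals are 5, 10, 15, 20, 25, 30 days — an arithmetic progression with common difference 5.
Next gap: 35 days. Jun 2 2032 + 35 days = Jul 7 2032.
Next gap: 40 days. Jul 7 2032 + 40 days = Aug 16 2032.
Next gap: 45 days. Aug 16 2032 + 45 days = Sep 30 2032.

Jul 7 2032, Aug 16 2032, Sep 30 2032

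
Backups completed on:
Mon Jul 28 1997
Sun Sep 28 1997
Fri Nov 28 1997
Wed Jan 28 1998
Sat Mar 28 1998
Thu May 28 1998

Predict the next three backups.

Tue Jul 28 1998, Mon Sep 28 1998, Sat Nov 28 1998

The day-of-month is always 28 (62, 61, 61, 59, 61 days between events).
So this recurs on the 28th of every 2 months.
Next: July 1998 → Tue Jul 28 1998.
Next: September 1998 → Mon Sep 28 1998.
Next: November 1998 → Sat Nov 28 1998.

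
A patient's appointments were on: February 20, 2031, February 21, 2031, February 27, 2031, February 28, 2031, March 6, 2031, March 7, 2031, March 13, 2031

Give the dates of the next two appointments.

March 14, 2031; March 20, 2031

Every event lands on a Thursday or Friday (gaps cycle 1, 6, 1, 6, 1, 6).
So the schedule is: every Thursday and Friday.
Next Friday: March 14, 2031.
The following Thursday is March 20, 2031.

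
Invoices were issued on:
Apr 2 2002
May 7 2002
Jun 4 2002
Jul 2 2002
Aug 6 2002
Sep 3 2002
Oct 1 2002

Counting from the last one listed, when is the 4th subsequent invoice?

All dates are Tuesdays, 35, 28, 28, 35, 28, 28 days apart.
Specifically, the 1st Tuesday of each month.
November 2002 — 1st Tuesday is Nov 5 2002.
December 2002 — 1st Tuesday is Dec 3 2002.
1st Tuesday of January 2003: Jan 7 2003.
1st Tuesday of February 2003: Feb 4 2003.

Feb 4 2003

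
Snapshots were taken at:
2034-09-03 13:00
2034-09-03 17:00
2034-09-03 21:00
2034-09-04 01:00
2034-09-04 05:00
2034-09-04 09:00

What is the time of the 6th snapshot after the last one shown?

2034-09-05 09:00

Spacing: 4, 4, 4, 4, 4 h — constant 4 h.
2034-09-04 09:00 + 4 h = 2034-09-04 13:00.
2034-09-04 13:00 + 4 h = 2034-09-04 17:00.
2034-09-04 17:00 + 4 h = 2034-09-04 21:00.
2034-09-04 21:00 + 4 h = 2034-09-05 01:00.
2034-09-05 01:00 + 4 h = 2034-09-05 05:00.
2034-09-05 05:00 + 4 h = 2034-09-05 09:00.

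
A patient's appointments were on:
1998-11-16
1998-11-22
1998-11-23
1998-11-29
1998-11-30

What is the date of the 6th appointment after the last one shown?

1998-12-21

Gaps: 6, 1, 6, 1 days — not constant, but cyclic with period 2.
The events fall on every Monday and Sunday.
The following Sunday is 1998-12-06.
The following Monday is 1998-12-07.
Next Sunday: 1998-12-13.
The following Monday is 1998-12-14.
Next Sunday: 1998-12-20.
The following Monday is 1998-12-21.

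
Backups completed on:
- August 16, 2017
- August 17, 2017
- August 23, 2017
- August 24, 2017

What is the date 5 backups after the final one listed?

The gap pattern 1, 6, 1 repeats every 2 events.
These are the Wednesdays and Thursdays of each week.
The following Wednesday is August 30, 2017.
The following Thursday is August 31, 2017.
Next Wednesday: September 6, 2017.
The following Thursday is September 7, 2017.
The following Wednesday is September 13, 2017.

September 13, 2017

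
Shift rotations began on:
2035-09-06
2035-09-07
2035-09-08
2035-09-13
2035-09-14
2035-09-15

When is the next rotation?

2035-09-20

The gap pattern 1, 1, 5, 1, 1 repeats every 3 events.
These are the Thursdays, Fridays and Saturdays of each week.
The following Thursday is 2035-09-20.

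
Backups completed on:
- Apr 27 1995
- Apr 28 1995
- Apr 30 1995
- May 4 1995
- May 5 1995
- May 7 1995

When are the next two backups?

Gaps: 1, 2, 4, 1, 2 days — not constant, but cyclic with period 3.
The events fall on every Thursday, Friday and Sunday.
The following Thursday is May 11 1995.
Next Friday: May 12 1995.

May 11 1995, May 12 1995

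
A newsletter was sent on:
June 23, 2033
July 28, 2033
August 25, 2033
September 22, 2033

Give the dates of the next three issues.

October 27, 2033; November 24, 2033; December 22, 2033

Gaps: 35, 28, 28 days — a mix of 28 and 35. Every date is a Thursday.
Each is the 4th Thursday of its month.
4th Thursday of October 2033: October 27, 2033.
4th Thursday of November 2033: November 24, 2033.
December 2033 — 4th Thursday is December 22, 2033.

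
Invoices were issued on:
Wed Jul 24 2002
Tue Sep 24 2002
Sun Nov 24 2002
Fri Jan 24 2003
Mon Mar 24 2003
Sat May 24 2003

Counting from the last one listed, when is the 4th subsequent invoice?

Each date is the 24th; the gaps (62, 61, 61, 59, 61) track the month lengths.
The rule is the 24th of every 2 months.
Next: July 2003 → Thu Jul 24 2003.
Next: September 2003 → Wed Sep 24 2003.
Next: November 2003 → Mon Nov 24 2003.
Next: January 2004 → Sat Jan 24 2004.

Sat Jan 24 2004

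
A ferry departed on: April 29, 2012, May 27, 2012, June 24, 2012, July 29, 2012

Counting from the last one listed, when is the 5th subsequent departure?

December 30, 2012

Every date is a Sunday; gaps 28, 28, 35 days.
Each is the last Sunday of its month (at least one falls on the 29th or later, ruling out '4th Sunday').
August 2012 ends with Sunday August 26, 2012.
September 2012 ends with Sunday September 30, 2012.
October 2012 ends with Sunday October 28, 2012.
November 2012 ends with Sunday November 25, 2012.
December 2012 ends with Sunday December 30, 2012.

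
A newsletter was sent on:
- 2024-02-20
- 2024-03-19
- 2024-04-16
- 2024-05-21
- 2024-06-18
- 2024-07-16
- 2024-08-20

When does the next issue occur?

2024-09-17

All dates are Tuesdays, 28, 28, 35, 28, 28, 35 days apart.
Specifically, the 3rd Tuesday of each month.
September 2024 — 3rd Tuesday is 2024-09-17.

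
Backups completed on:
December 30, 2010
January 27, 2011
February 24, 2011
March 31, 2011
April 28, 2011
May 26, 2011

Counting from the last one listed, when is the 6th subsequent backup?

November 24, 2011

These are Thursdays with 28, 28, 35, 28, 28-day gaps.
Each is the final Thursday of its month — December 30, 2010 is past the 28th, so '4th Thursday' doesn't fit.
June 2011 ends with Thursday June 30, 2011.
July 2011 ends with Thursday July 28, 2011.
Last Thursday of August 2011: August 25, 2011.
September 2011 ends with Thursday September 29, 2011.
October 2011 ends with Thursday October 27, 2011.
November 2011 ends with Thursday November 24, 2011.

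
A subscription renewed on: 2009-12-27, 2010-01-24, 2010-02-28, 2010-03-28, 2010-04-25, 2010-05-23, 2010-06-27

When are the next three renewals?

These are Sundays at 28- or 35-day spacing (28, 35, 28, 28, 28, 35).
The pattern: 4th Sunday of the month.
July 2010 — 4th Sunday is 2010-07-25.
4th Sunday of August 2010: 2010-08-22.
4th Sunday of September 2010: 2010-09-26.

2010-07-25, 2010-08-22, 2010-09-26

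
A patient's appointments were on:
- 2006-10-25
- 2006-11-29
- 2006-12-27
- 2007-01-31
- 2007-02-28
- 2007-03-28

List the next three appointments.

Every date is a Wednesday; gaps 35, 28, 35, 28, 28 days.
Each is the last Wednesday of its month (at least one falls on the 29th or later, ruling out '4th Wednesday').
April 2007 ends with Wednesday 2007-04-25.
Last Wednesday of May 2007: 2007-05-30.
June 2007 ends with Wednesday 2007-06-27.

2007-04-25, 2007-05-30, 2007-06-27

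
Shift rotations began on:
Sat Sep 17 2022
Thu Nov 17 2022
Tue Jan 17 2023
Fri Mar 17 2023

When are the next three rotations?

The day-of-month is always 17 (61, 61, 59 days between events).
So this recurs on the 17th of every 2 months.
May 2023: Wed May 17 2023.
Next: July 2023 → Mon Jul 17 2023.
Next: September 2023 → Sun Sep 17 2023.

Wed May 17 2023, Mon Jul 17 2023, Sun Sep 17 2023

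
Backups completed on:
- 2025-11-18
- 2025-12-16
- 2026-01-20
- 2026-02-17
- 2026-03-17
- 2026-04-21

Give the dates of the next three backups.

Gaps: 28, 35, 28, 28, 35 days — a mix of 28 and 35. Every date is a Tuesday.
Each is the 3rd Tuesday of its month.
May 2026 — 3rd Tuesday is 2026-05-19.
3rd Tuesday of June 2026: 2026-06-16.
3rd Tuesday of July 2026: 2026-07-21.

2026-05-19, 2026-06-16, 2026-07-21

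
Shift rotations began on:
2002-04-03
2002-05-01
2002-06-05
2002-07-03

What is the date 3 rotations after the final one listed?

Gaps: 28, 35, 28 days — a mix of 28 and 35. Every date is a Wednesday.
Each is the 1st Wednesday of its month.
August 2002 — 1st Wednesday is 2002-08-07.
September 2002 — 1st Wednesday is 2002-09-04.
1st Wednesday of October 2002: 2002-10-02.

2002-10-02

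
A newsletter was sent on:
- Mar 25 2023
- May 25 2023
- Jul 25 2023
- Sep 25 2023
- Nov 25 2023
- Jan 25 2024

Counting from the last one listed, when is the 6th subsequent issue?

Gaps: 61, 61, 62, 61, 61 days — not constant. Every event is on the 25th of the month.
Pattern: the 25th of every 2 months.
March 2024: Mar 25 2024.
Next: May 2024 → May 25 2024.
July 2024: Jul 25 2024.
September 2024: Sep 25 2024.
Next: November 2024 → Nov 25 2024.
January 2025: Jan 25 2025.

Jan 25 2025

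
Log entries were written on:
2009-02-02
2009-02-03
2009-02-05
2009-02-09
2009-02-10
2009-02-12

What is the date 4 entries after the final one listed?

Every event lands on a Monday or Tuesday or Thursday (gaps cycle 1, 2, 4, 1, 2).
So the schedule is: every Monday, Tuesday and Thursday.
The following Monday is 2009-02-16.
Next Tuesday: 2009-02-17.
The following Thursday is 2009-02-19.
The following Monday is 2009-02-23.

2009-02-23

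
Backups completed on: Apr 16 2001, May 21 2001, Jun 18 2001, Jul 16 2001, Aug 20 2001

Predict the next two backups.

All dates are Mondays, 35, 28, 28, 35 days apart.
Specifically, the 3rd Monday of each month.
September 2001 — 3rd Monday is Sep 17 2001.
3rd Monday of October 2001: Oct 15 2001.

Sep 17 2001, Oct 15 2001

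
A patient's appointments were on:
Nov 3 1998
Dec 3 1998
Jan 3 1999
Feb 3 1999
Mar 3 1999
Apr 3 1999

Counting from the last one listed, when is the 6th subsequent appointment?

The day-of-month is always 3 (30, 31, 31, 28, 31 days between events).
So this recurs on the 3rd of each month.
Next: May 1999 → May 3 1999.
June 1999: Jun 3 1999.
July 1999: Jul 3 1999.
Next: August 1999 → Aug 3 1999.
Next: September 1999 → Sep 3 1999.
October 1999: Oct 3 1999.

Oct 3 1999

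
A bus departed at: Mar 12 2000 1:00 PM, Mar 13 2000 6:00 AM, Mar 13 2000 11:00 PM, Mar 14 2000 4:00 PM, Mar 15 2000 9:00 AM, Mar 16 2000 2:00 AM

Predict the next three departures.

The interval is a steady 17 hours (17, 17, 17, 17, 17).
Mar 16 2000 2:00 AM + 17 h = Mar 16 2000 7:00 PM.
Mar 16 2000 7:00 PM + 17 h = Mar 17 2000 12:00 PM.
Mar 17 2000 12:00 PM + 17 h = Mar 18 2000 5:00 AM.

Mar 16 2000 7:00 PM, Mar 17 2000 12:00 PM, Mar 18 2000 5:00 AM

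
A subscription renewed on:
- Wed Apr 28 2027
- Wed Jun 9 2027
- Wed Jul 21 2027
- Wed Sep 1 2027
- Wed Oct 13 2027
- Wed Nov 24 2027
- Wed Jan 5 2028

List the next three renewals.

The spacing is 42, 42, 42, 42, 42, 42 days — always 42 days.
Wed Jan 5 2028 + 42 days = Wed Feb 16 2028.
Wed Feb 16 2028 + 42 days = Wed Mar 29 2028.
Wed Mar 29 2028 + 42 days = Wed May 10 2028.

Wed Feb 16 2028, Wed Mar 29 2028, Wed May 10 2028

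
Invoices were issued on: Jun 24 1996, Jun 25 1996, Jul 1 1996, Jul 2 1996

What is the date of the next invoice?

Jul 8 1996

Gaps: 1, 6, 1 days — not constant, but cyclic with period 2.
The events fall on every Monday and Tuesday.
Next Monday: Jul 8 1996.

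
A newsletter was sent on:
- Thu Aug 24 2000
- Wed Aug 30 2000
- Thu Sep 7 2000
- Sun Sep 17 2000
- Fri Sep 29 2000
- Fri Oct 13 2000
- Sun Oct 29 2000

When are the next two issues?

Intervals are 6, 8, 10, 12, 14, 16 days — an arithmetic progression with common difference 2.
Next gap: 18 days. Sun Oct 29 2000 + 18 days = Thu Nov 16 2000.
Next gap: 20 days. Thu Nov 16 2000 + 20 days = Wed Dec 6 2000.

Thu Nov 16 2000, Wed Dec 6 2000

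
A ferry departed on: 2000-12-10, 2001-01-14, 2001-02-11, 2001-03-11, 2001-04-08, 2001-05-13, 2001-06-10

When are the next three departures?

These are Sundays at 28- or 35-day spacing (35, 28, 28, 28, 35, 28).
The pattern: 2nd Sunday of the month.
July 2001 — 2nd Sunday is 2001-07-08.
2nd Sunday of August 2001: 2001-08-12.
2nd Sunday of September 2001: 2001-09-09.

2001-07-08, 2001-08-12, 2001-09-09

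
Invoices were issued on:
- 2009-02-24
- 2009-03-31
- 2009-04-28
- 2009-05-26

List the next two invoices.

2009-06-30, 2009-07-28

All Tuesdays; the gaps (35, 28, 28) vary with month length.
This is the last Tuesday of each month.
June 2009 ends with Tuesday 2009-06-30.
July 2009 ends with Tuesday 2009-07-28.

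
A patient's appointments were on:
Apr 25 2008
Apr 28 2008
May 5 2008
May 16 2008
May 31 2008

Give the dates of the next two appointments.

Jun 19 2008, Jul 12 2008

Intervals are 3, 7, 11, 15 days — an arithmetic progression with common difference 4.
Next gap: 19 days. May 31 2008 + 19 days = Jun 19 2008.
Next gap: 23 days. Jun 19 2008 + 23 days = Jul 12 2008.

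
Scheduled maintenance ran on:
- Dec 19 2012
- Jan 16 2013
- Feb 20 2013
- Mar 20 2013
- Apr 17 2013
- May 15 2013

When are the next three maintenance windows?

Jun 19 2013, Jul 17 2013, Aug 21 2013

All dates are Wednesdays, 28, 35, 28, 28, 28 days apart.
Specifically, the 3rd Wednesday of each month.
June 2013 — 3rd Wednesday is Jun 19 2013.
3rd Wednesday of July 2013: Jul 17 2013.
3rd Wednesday of August 2013: Aug 21 2013.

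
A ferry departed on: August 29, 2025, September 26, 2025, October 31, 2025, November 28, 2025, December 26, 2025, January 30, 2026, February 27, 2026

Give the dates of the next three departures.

All Fridays; the gaps (28, 35, 28, 28, 35, 28) vary with month length.
This is the last Friday of each month.
March 2026 ends with Friday March 27, 2026.
Last Friday of April 2026: April 24, 2026.
Last Friday of May 2026: May 29, 2026.

March 27, 2026; April 24, 2026; May 29, 2026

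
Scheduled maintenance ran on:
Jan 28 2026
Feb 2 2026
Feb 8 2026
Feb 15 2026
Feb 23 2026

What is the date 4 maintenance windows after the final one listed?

Apr 6 2026

Intervals are 5, 6, 7, 8 days — an arithmetic progression with common difference 1.
Next gap: 9 days. Feb 23 2026 + 9 days = Mar 4 2026.
Next gap: 10 days. Mar 4 2026 + 10 days = Mar 14 2026.
Next gap: 11 days. Mar 14 2026 + 11 days = Mar 25 2026.
Next gap: 12 days. Mar 25 2026 + 12 days = Apr 6 2026.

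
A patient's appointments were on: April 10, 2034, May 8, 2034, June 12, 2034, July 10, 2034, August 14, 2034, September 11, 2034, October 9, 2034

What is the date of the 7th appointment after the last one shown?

These are Mondays at 28- or 35-day spacing (28, 35, 28, 35, 28, 28).
The pattern: 2nd Monday of the month.
November 2034 — 2nd Monday is November 13, 2034.
December 2034 — 2nd Monday is December 11, 2034.
2nd Monday of January 2035: January 8, 2035.
2nd Monday of February 2035: February 12, 2035.
March 2035 — 2nd Monday is March 12, 2035.
2nd Monday of April 2035: April 9, 2035.
May 2035 — 2nd Monday is May 14, 2035.

May 14, 2035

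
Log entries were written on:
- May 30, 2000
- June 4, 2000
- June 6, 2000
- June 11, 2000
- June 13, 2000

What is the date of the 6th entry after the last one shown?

The gap pattern 5, 2, 5, 2 repeats every 2 events.
These are the Tuesdays and Sundays of each week.
The following Sunday is June 18, 2000.
The following Tuesday is June 20, 2000.
The following Sunday is June 25, 2000.
The following Tuesday is June 27, 2000.
The following Sunday is July 2, 2000.
The following Tuesday is July 4, 2000.

July 4, 2000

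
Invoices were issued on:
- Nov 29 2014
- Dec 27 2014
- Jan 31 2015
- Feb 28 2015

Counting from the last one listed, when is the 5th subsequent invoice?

Jul 25 2015

All Saturdays; the gaps (28, 35, 28) vary with month length.
This is the last Saturday of each month.
March 2015 ends with Saturday Mar 28 2015.
Last Saturday of April 2015: Apr 25 2015.
May 2015 ends with Saturday May 30 2015.
June 2015 ends with Saturday Jun 27 2015.
Last Saturday of July 2015: Jul 25 2015.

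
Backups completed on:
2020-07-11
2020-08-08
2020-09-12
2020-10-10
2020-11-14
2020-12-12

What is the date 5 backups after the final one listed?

2021-05-08

All dates are Saturdays, 28, 35, 28, 35, 28 days apart.
Specifically, the 2nd Saturday of each month.
2nd Saturday of January 2021: 2021-01-09.
February 2021 — 2nd Saturday is 2021-02-13.
2nd Saturday of March 2021: 2021-03-13.
2nd Saturday of April 2021: 2021-04-10.
2nd Saturday of May 2021: 2021-05-08.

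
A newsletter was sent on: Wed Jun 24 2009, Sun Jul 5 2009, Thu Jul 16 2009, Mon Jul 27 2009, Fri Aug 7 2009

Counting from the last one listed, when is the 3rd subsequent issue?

Every event comes 11 days after the last (11, 11, 11, 11).
Fri Aug 7 2009 + 11 days = Tue Aug 18 2009.
Tue Aug 18 2009 + 11 days = Sat Aug 29 2009.
Sat Aug 29 2009 + 11 days = Wed Sep 9 2009.

Wed Sep 9 2009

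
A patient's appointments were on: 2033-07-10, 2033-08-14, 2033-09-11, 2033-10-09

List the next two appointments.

All dates are Sundays, 35, 28, 28 days apart.
Specifically, the 2nd Sunday of each month.
November 2033 — 2nd Sunday is 2033-11-13.
December 2033 — 2nd Sunday is 2033-12-11.

2033-11-13, 2033-12-11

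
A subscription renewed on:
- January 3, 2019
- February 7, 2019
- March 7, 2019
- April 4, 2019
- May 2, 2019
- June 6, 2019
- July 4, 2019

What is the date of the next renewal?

These are Thursdays at 28- or 35-day spacing (35, 28, 28, 28, 35, 28).
The pattern: 1st Thursday of the month.
August 2019 — 1st Thursday is August 1, 2019.

August 1, 2019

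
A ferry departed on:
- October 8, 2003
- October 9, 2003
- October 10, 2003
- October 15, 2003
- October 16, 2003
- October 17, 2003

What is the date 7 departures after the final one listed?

November 5, 2003

Gaps: 1, 1, 5, 1, 1 days — not constant, but cyclic with period 3.
The events fall on every Wednesday, Thursday and Friday.
The following Wednesday is October 22, 2003.
Next Thursday: October 23, 2003.
Next Friday: October 24, 2003.
The following Wednesday is October 29, 2003.
Next Thursday: October 30, 2003.
The following Friday is October 31, 2003.
Next Wednesday: November 5, 2003.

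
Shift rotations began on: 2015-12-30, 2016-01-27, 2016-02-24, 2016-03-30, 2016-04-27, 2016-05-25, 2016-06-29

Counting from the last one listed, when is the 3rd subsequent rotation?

2016-09-28

These are Wednesdays with 28, 28, 35, 28, 28, 35-day gaps.
Each is the final Wednesday of its month — 2015-12-30 is past the 28th, so '4th Wednesday' doesn't fit.
July 2016 ends with Wednesday 2016-07-27.
Last Wednesday of August 2016: 2016-08-31.
September 2016 ends with Wednesday 2016-09-28.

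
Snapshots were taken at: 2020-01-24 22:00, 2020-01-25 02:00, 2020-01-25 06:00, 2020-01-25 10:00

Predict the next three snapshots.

Spacing: 4, 4, 4 h — constant 4 h.
2020-01-25 10:00 + 4 h = 2020-01-25 14:00.
2020-01-25 14:00 + 4 h = 2020-01-25 18:00.
2020-01-25 18:00 + 4 h = 2020-01-25 22:00.

2020-01-25 14:00, 2020-01-25 18:00, 2020-01-25 22:00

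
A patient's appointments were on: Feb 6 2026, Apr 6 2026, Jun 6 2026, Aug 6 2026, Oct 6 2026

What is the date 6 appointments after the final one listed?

Oct 6 2027

The day-of-month is always 6 (59, 61, 61, 61 days between events).
So this recurs on the 6th of every 2 months.
Next: December 2026 → Dec 6 2026.
February 2027: Feb 6 2027.
April 2027: Apr 6 2027.
June 2027: Jun 6 2027.
August 2027: Aug 6 2027.
October 2027: Oct 6 2027.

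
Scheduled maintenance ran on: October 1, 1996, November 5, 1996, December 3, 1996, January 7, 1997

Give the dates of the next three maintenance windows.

February 4, 1997; March 4, 1997; April 1, 1997

Gaps: 35, 28, 35 days — a mix of 28 and 35. Every date is a Tuesday.
Each is the 1st Tuesday of its month.
February 1997 — 1st Tuesday is February 4, 1997.
1st Tuesday of March 1997: March 4, 1997.
April 1997 — 1st Tuesday is April 1, 1997.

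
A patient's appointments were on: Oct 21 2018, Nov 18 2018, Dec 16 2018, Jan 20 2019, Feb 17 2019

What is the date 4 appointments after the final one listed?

Jun 16 2019

All dates are Sundays, 28, 28, 35, 28 days apart.
Specifically, the 3rd Sunday of each month.
3rd Sunday of March 2019: Mar 17 2019.
April 2019 — 3rd Sunday is Apr 21 2019.
3rd Sunday of May 2019: May 19 2019.
3rd Sunday of June 2019: Jun 16 2019.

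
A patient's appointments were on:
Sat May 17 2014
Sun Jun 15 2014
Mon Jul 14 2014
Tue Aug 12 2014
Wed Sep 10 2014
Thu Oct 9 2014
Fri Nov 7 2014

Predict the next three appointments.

The spacing is 29, 29, 29, 29, 29, 29 days — always 29 days.
Fri Nov 7 2014 + 29 days = Sat Dec 6 2014.
Sat Dec 6 2014 + 29 days = Sun Jan 4 2015.
Sun Jan 4 2015 + 29 days = Mon Feb 2 2015.

Sat Dec 6 2014, Sun Jan 4 2015, Mon Feb 2 2015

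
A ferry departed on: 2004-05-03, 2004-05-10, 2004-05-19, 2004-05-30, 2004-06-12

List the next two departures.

2004-06-27, 2004-07-14

Intervals are 7, 9, 11, 13 days — an arithmetic progression with common difference 2.
Next gap: 15 days. 2004-06-12 + 15 days = 2004-06-27.
Next gap: 17 days. 2004-06-27 + 17 days = 2004-07-14.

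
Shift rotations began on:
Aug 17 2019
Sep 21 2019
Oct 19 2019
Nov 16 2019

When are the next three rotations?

These are Saturdays at 28- or 35-day spacing (35, 28, 28).
The pattern: 3rd Saturday of the month.
December 2019 — 3rd Saturday is Dec 21 2019.
January 2020 — 3rd Saturday is Jan 18 2020.
3rd Saturday of February 2020: Feb 15 2020.

Dec 21 2019, Jan 18 2020, Feb 15 2020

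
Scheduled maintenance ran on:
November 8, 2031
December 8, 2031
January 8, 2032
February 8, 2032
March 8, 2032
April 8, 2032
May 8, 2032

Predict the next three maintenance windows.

June 8, 2032; July 8, 2032; August 8, 2032

Each date is the 8th; the gaps (30, 31, 31, 29, 31, 30) track the month lengths.
The rule is the 8th of each month.
June 2032: June 8, 2032.
Next: July 2032 → July 8, 2032.
August 2032: August 8, 2032.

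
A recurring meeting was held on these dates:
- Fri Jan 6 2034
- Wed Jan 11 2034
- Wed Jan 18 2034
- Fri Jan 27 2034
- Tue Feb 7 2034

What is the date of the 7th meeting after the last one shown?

Tue Jun 20 2034

Gaps: 5, 7, 9, 11 days — each gap is 2 larger than the previous one.
Next gap: 13 days. Tue Feb 7 2034 + 13 days = Mon Feb 20 2034.
Next gap: 15 days. Mon Feb 20 2034 + 15 days = Tue Mar 7 2034.
Next gap: 17 days. Tue Mar 7 2034 + 17 days = Fri Mar 24 2034.
Next gap: 19 days. Fri Mar 24 2034 + 19 days = Wed Apr 12 2034.
Next gap: 21 days. Wed Apr 12 2034 + 21 days = Wed May 3 2034.
Next gap: 23 days. Wed May 3 2034 + 23 days = Fri May 26 2034.
Next gap: 25 days. Fri May 26 2034 + 25 days = Tue Jun 20 2034.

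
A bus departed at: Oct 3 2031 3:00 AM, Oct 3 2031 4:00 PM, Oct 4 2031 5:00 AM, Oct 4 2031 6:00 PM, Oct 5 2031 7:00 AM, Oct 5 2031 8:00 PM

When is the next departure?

Spacing: 13, 13, 13, 13, 13 h — constant 13 h.
Oct 5 2031 8:00 PM + 13 h = Oct 6 2031 9:00 AM.

Oct 6 2031 9:00 AM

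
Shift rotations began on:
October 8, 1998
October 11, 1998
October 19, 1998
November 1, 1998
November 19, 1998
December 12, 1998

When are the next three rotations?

January 9, 1999; February 11, 1999; March 21, 1999

Gaps: 3, 8, 13, 18, 23 days — each gap is 5 larger than the previous one.
Next gap: 28 days. December 12, 1998 + 28 days = January 9, 1999.
Next gap: 33 days. January 9, 1999 + 33 days = February 11, 1999.
Next gap: 38 days. February 11, 1999 + 38 days = March 21, 1999.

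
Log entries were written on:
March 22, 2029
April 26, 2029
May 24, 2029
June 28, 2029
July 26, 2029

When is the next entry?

August 23, 2029

All dates are Thursdays, 35, 28, 35, 28 days apart.
Specifically, the 4th Thursday of each month.
4th Thursday of August 2029: August 23, 2029.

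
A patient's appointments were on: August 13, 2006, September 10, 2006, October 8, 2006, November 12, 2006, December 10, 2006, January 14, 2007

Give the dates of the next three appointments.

Gaps: 28, 28, 35, 28, 35 days — a mix of 28 and 35. Every date is a Sunday.
Each is the 2nd Sunday of its month.
February 2007 — 2nd Sunday is February 11, 2007.
2nd Sunday of March 2007: March 11, 2007.
April 2007 — 2nd Sunday is April 8, 2007.

February 11, 2007; March 11, 2007; April 8, 2007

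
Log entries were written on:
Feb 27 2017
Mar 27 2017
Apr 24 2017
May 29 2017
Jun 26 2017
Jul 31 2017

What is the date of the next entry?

Aug 28 2017

All Mondays; the gaps (28, 28, 35, 28, 35) vary with month length.
This is the last Monday of each month.
Last Monday of August 2017: Aug 28 2017.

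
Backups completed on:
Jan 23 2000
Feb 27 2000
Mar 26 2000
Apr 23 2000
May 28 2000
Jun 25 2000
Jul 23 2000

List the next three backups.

Gaps: 35, 28, 28, 35, 28, 28 days — a mix of 28 and 35. Every date is a Sunday.
Each is the 4th Sunday of its month.
August 2000 — 4th Sunday is Aug 27 2000.
4th Sunday of September 2000: Sep 24 2000.
4th Sunday of October 2000: Oct 22 2000.

Aug 27 2000, Sep 24 2000, Oct 22 2000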